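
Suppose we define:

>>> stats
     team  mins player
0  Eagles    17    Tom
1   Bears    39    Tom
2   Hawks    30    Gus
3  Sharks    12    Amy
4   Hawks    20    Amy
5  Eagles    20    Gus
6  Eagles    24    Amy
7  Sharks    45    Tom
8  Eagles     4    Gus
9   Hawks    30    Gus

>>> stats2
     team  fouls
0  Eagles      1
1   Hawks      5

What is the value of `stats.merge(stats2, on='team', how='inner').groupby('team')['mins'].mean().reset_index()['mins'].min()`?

merge on 'team' (how='inner') → 7 rows:
     team  mins player  fouls
0  Eagles    17    Tom      1
1   Hawks    30    Gus      5
2   Hawks    20    Amy      5
3  Eagles    20    Gus      1
4  Eagles    24    Amy      1
5  Eagles     4    Gus      1
6   Hawks    30    Gus      5
group by team, mean of mins:
team
Eagles    16.250000
Hawks     26.666667
Name: mins, dtype: float64
reset_index():
     team       mins
0  Eagles  16.250000
1   Hawks  26.666667
Hence 16.25.

16.25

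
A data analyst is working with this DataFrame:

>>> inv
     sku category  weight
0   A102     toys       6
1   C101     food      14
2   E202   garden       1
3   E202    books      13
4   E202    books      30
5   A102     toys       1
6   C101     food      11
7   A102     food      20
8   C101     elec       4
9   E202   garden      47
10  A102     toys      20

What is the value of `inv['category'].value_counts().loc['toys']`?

value_counts of category:
category
toys      3
food      3
garden    2
books     2
elec      1
Name: count, dtype: int64
value at index 'toys' → 3

3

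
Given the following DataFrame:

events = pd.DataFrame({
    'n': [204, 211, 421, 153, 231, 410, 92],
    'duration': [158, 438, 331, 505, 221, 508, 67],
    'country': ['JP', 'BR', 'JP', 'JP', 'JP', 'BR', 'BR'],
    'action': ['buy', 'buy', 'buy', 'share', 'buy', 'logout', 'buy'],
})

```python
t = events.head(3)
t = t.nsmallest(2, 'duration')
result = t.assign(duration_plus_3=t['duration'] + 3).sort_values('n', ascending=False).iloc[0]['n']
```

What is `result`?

421

take first 3 rows:
     n  duration country action
0  204       158      JP    buy
1  211       438      BR    buy
2  421       331      JP    buy
take 2 rows with smallest duration:
     n  duration country action
0  204       158      JP    buy
2  421       331      JP    buy
add column duration_plus_3 = t['duration'] + 3:
     n  duration country action  duration_plus_3
0  204       158      JP    buy              161
2  421       331      JP    buy              334
sort by n descending:
     n  duration country action  duration_plus_3
2  421       331      JP    buy              334
0  204       158      JP    buy              161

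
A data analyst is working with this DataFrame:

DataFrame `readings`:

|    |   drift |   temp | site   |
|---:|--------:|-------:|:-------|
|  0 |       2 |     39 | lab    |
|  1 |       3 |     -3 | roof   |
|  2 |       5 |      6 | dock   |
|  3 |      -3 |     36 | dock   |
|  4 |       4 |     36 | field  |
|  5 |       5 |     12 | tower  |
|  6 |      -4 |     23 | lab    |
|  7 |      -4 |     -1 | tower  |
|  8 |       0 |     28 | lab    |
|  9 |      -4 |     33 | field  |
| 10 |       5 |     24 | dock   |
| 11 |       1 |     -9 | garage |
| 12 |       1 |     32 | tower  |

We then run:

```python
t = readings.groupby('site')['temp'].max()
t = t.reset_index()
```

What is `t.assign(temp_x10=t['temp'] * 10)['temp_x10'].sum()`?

1310

group by site, max of temp:
site
dock      36
field     36
garage    -9
lab       39
roof      -3
tower     32
Name: temp, dtype: int64
reset_index():
     site  temp
0    dock    36
1   field    36
2  garage    -9
3     lab    39
4    roof    -3
5   tower    32
add column temp_x10 = t['temp'] * 10:
     site  temp  temp_x10
0    dock    36       360
1   field    36       360
2  garage    -9       -90
3     lab    39       390
4    roof    -3       -30
5   tower    32       320
The sum of column 'temp_x10' is 1310.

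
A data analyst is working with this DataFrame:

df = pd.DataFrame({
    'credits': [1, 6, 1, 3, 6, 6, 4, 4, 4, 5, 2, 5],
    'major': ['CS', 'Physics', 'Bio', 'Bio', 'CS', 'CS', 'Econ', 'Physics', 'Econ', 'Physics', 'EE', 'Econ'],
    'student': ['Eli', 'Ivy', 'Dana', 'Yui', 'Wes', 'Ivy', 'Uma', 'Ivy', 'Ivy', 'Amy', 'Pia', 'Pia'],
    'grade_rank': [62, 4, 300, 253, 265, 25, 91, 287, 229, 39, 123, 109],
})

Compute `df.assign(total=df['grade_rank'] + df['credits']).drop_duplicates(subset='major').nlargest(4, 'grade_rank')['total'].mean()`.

146.0

add column total = df['grade_rank'] + df['credits']:
    credits    major student  grade_rank  total
0         1       CS     Eli          62     63
1         6  Physics     Ivy           4     10
2         1      Bio    Dana         300    301
3         3      Bio     Yui         253    256
4         6       CS     Wes         265    271
5         6       CS     Ivy          25     31
6         4     Econ     Uma          91     95
7         4  Physics     Ivy         287    291
8         4     Econ     Ivy         229    233
9         5  Physics     Amy          39     44
10        2       EE     Pia         123    125
11        5     Econ     Pia         109    114
drop duplicate major (keep=first):
    credits    major student  grade_rank  total
0         1       CS     Eli          62     63
1         6  Physics     Ivy           4     10
2         1      Bio    Dana         300    301
6         4     Econ     Uma          91     95
10        2       EE     Pia         123    125
take 4 rows with largest grade_rank:
    credits major student  grade_rank  total
2         1   Bio    Dana         300    301
10        2    EE     Pia         123    125
6         4  Econ     Uma          91     95
0         1    CS     Eli          62     63
Hence 146.0.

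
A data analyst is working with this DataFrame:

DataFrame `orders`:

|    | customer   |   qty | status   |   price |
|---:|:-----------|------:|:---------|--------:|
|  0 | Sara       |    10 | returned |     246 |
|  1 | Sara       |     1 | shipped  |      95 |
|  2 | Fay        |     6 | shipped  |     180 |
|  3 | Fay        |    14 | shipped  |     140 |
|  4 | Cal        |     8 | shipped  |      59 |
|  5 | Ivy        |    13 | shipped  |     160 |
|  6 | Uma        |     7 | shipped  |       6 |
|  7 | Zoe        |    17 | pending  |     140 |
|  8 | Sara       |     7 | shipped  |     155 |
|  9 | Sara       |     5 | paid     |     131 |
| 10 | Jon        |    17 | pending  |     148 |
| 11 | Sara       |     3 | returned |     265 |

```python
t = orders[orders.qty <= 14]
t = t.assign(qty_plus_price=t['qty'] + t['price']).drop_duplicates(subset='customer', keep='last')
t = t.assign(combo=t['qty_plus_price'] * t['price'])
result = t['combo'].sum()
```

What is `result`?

124291

filter rows where qty <= 14:
   customer  qty    status  price
0      Sara   10  returned    246
1      Sara    1   shipped     95
2       Fay    6   shipped    180
3       Fay   14   shipped    140
4       Cal    8   shipped     59
5       Ivy   13   shipped    160
6       Uma    7   shipped      6
8      Sara    7   shipped    155
9      Sara    5      paid    131
11     Sara    3  returned    265
add column qty_plus_price = t['qty'] + t['price']:
   customer  qty    status  price  qty_plus_price
0      Sara   10  returned    246             256
1      Sara    1   shipped     95              96
2       Fay    6   shipped    180             186
3       Fay   14   shipped    140             154
4       Cal    8   shipped     59              67
5       Ivy   13   shipped    160             173
6       Uma    7   shipped      6              13
8      Sara    7   shipped    155             162
9      Sara    5      paid    131             136
11     Sara    3  returned    265             268
drop duplicate customer (keep=last):
   customer  qty    status  price  qty_plus_price
3       Fay   14   shipped    140             154
4       Cal    8   shipped     59              67
5       Ivy   13   shipped    160             173
6       Uma    7   shipped      6              13
11     Sara    3  returned    265             268
add column combo = t['qty_plus_price'] * t['price']:
   customer  qty    status  price  qty_plus_price  combo
3       Fay   14   shipped    140             154  21560
4       Cal    8   shipped     59              67   3953
5       Ivy   13   shipped    160             173  27680
6       Uma    7   shipped      6              13     78
11     Sara    3  returned    265             268  71020
Hence 124291.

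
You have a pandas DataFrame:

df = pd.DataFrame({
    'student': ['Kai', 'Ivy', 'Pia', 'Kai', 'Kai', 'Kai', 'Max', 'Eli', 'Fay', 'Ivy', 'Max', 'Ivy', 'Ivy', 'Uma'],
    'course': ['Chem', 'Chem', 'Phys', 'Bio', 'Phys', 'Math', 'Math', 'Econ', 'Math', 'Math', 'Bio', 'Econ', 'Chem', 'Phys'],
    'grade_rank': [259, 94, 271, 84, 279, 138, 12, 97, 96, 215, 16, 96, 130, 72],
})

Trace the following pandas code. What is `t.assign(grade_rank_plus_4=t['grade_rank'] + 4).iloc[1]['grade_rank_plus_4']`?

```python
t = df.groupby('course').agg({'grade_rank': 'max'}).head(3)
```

group by course, max of grade_rank:
        grade_rank
course            
Bio             84
Chem           259
Econ            97
Math           215
Phys           279
take first 3 rows:
        grade_rank
course            
Bio             84
Chem           259
Econ            97
add column grade_rank_plus_4 = t['grade_rank'] + 4:
        grade_rank  grade_rank_plus_4
course                               
Bio             84                 88
Chem           259                263
Econ            97                101
Reading off the value at position 1, column 'grade_rank_plus_4', we get 263.

263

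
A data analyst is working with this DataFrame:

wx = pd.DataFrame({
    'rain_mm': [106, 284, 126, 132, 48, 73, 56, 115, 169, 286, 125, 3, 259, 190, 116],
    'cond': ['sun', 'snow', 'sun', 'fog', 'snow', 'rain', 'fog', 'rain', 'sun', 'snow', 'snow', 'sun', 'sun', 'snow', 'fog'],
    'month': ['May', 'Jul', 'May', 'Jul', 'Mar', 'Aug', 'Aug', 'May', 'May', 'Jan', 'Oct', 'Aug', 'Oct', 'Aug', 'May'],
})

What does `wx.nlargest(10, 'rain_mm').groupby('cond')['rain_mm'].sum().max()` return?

885

take 10 rows with largest rain_mm:
    rain_mm  cond month
9       286  snow   Jan
1       284  snow   Jul
12      259   sun   Oct
13      190  snow   Aug
8       169   sun   May
3       132   fog   Jul
2       126   sun   May
10      125  snow   Oct
14      116   fog   May
7       115  rain   May
group by cond, sum of rain_mm:
cond
fog     248
rain    115
snow    885
sun     554
Name: rain_mm, dtype: int64
So max() = 885.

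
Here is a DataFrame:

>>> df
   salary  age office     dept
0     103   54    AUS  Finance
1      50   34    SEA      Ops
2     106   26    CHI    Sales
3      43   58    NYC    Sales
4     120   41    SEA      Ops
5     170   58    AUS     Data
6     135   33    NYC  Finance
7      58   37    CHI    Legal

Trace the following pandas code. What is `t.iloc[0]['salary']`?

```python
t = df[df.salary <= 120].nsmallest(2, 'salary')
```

filter rows where salary <= 120:
   salary  age office     dept
0     103   54    AUS  Finance
1      50   34    SEA      Ops
2     106   26    CHI    Sales
3      43   58    NYC    Sales
4     120   41    SEA      Ops
7      58   37    CHI    Legal
take 2 rows with smallest salary:
   salary  age office   dept
3      43   58    NYC  Sales
1      50   34    SEA    Ops

43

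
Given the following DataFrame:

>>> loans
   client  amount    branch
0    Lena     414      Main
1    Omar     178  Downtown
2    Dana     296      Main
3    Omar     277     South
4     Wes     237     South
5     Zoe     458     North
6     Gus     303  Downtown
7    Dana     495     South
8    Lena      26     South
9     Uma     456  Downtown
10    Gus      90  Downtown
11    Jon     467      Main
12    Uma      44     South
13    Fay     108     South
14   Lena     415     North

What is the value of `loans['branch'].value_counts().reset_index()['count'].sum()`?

value_counts of branch:
branch
South       6
Downtown    4
Main        3
North       2
Name: count, dtype: int64
reset_index():
     branch  count
0     South      6
1  Downtown      4
2      Main      3
3     North      2
Then the sum of column 'count': 15

15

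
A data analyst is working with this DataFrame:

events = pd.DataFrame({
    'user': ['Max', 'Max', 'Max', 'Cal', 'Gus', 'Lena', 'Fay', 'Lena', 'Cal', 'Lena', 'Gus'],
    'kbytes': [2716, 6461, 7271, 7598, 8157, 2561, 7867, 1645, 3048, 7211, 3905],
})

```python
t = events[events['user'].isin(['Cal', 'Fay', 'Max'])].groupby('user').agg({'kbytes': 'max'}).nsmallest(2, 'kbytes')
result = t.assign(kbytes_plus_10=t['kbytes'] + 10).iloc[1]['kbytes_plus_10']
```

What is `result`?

7608

filter rows where user in ['Cal', 'Fay', 'Max']:
  user  kbytes
0  Max    2716
1  Max    6461
2  Max    7271
3  Cal    7598
6  Fay    7867
8  Cal    3048
group by user, max of kbytes:
      kbytes
user        
Cal     7598
Fay     7867
Max     7271
take 2 rows with smallest kbytes:
      kbytes
user        
Max     7271
Cal     7598
add column kbytes_plus_10 = t['kbytes'] + 10:
      kbytes  kbytes_plus_10
user                        
Max     7271            7281
Cal     7598            7608
The value at position 1, column 'kbytes_plus_10' is 7608.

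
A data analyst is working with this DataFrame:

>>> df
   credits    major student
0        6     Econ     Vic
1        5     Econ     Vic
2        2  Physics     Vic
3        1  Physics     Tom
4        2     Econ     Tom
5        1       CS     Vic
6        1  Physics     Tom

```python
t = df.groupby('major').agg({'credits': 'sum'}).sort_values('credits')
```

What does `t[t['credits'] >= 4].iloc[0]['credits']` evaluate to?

group by major, sum of credits:
         credits
major           
CS             1
Econ          13
Physics        4
sort by credits:
         credits
major           
CS             1
Physics        4
Econ          13
filter rows where credits >= 4:
         credits
major           
Physics        4
Econ          13
Then the value at position 0, column 'credits': 4

4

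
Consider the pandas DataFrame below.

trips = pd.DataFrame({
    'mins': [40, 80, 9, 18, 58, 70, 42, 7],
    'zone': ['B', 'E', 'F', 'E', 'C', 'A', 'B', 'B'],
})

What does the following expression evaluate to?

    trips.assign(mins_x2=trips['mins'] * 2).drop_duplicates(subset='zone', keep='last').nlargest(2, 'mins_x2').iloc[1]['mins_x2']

add column mins_x2 = trips['mins'] * 2:
   mins zone  mins_x2
0    40    B       80
1    80    E      160
2     9    F       18
3    18    E       36
4    58    C      116
5    70    A      140
6    42    B       84
7     7    B       14
drop duplicate zone (keep=last):
   mins zone  mins_x2
2     9    F       18
3    18    E       36
4    58    C      116
5    70    A      140
7     7    B       14
take 2 rows with largest mins_x2:
   mins zone  mins_x2
5    70    A      140
4    58    C      116

116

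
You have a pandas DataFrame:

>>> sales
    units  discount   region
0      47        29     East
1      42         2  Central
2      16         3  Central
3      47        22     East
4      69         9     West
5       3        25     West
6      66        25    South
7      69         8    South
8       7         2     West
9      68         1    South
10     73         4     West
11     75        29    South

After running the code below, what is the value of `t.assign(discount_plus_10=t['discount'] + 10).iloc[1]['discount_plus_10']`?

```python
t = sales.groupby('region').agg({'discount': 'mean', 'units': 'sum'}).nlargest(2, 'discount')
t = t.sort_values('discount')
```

35.5

group by region: mean(discount), sum(units):
         discount  units
region                  
Central      2.50     58
East        25.50     94
South       15.75    278
West        10.00    152
take 2 rows with largest discount:
        discount  units
region                 
East       25.50     94
South      15.75    278
sort by discount:
        discount  units
region                 
South      15.75    278
East       25.50     94
add column discount_plus_10 = t['discount'] + 10:
        discount  units  discount_plus_10
region                                   
South      15.75    278             25.75
East       25.50     94             35.50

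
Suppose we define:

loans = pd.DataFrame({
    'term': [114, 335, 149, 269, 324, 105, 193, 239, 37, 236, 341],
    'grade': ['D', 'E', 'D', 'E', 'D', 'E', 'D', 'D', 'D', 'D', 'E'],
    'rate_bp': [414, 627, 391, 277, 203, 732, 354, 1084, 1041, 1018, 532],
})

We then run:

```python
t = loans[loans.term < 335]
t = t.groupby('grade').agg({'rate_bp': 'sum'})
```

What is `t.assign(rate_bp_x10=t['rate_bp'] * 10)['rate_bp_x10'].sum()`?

55140

filter rows where term < 335:
   term grade  rate_bp
0   114     D      414
2   149     D      391
3   269     E      277
4   324     D      203
5   105     E      732
6   193     D      354
7   239     D     1084
8    37     D     1041
9   236     D     1018
group by grade, sum of rate_bp:
       rate_bp
grade         
D         4505
E         1009
add column rate_bp_x10 = t['rate_bp'] * 10:
       rate_bp  rate_bp_x10
grade                      
D         4505        45050
E         1009        10090
Reading off the sum of column 'rate_bp_x10', we get 55140.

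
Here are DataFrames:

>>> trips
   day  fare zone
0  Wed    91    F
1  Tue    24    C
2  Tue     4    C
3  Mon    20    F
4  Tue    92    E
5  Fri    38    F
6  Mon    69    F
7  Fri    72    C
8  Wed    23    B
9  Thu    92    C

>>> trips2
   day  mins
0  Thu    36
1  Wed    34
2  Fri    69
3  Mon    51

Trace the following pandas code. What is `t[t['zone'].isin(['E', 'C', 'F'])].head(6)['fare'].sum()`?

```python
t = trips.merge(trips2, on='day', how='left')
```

269

merge on 'day' (how='left') → 10 rows:
   day  fare zone  mins
0  Wed    91    F  34.0
1  Tue    24    C   NaN
2  Tue     4    C   NaN
3  Mon    20    F  51.0
4  Tue    92    E   NaN
5  Fri    38    F  69.0
6  Mon    69    F  51.0
7  Fri    72    C  69.0
8  Wed    23    B  34.0
9  Thu    92    C  36.0
filter rows where zone in ['E', 'C', 'F']:
   day  fare zone  mins
0  Wed    91    F  34.0
1  Tue    24    C   NaN
2  Tue     4    C   NaN
3  Mon    20    F  51.0
4  Tue    92    E   NaN
5  Fri    38    F  69.0
6  Mon    69    F  51.0
7  Fri    72    C  69.0
9  Thu    92    C  36.0
take first 6 rows:
   day  fare zone  mins
0  Wed    91    F  34.0
1  Tue    24    C   NaN
2  Tue     4    C   NaN
3  Mon    20    F  51.0
4  Tue    92    E   NaN
5  Fri    38    F  69.0
Taking the sum of column 'fare' gives 269.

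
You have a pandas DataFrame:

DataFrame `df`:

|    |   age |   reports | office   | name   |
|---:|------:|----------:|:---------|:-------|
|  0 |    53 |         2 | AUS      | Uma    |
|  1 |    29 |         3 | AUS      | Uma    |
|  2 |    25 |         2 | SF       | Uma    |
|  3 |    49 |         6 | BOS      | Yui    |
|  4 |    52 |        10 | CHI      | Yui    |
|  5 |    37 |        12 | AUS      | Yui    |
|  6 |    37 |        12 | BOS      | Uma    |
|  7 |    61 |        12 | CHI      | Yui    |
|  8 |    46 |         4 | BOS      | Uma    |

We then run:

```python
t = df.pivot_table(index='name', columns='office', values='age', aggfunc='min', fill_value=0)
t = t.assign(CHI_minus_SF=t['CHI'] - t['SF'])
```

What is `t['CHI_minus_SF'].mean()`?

pivot: rows=name, cols=office, min(age):
office  AUS  BOS  CHI  SF
name                     
Uma      29   37    0  25
Yui      37   49   52   0
add column CHI_minus_SF = t['CHI'] - t['SF']:
office  AUS  BOS  CHI  SF  CHI_minus_SF
name                                   
Uma      29   37    0  25           -25
Yui      37   49   52   0            52
The mean of column 'CHI_minus_SF' is 13.5.

13.5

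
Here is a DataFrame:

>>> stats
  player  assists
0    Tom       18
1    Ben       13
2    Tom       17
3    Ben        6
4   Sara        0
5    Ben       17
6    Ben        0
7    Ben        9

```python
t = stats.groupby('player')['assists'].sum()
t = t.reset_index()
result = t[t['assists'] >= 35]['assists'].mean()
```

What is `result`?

group by player, sum of assists:
player
Ben     45
Sara     0
Tom     35
Name: assists, dtype: int64
reset_index():
  player  assists
0    Ben       45
1   Sara        0
2    Tom       35
filter rows where assists >= 35:
  player  assists
0    Ben       45
2    Tom       35
Then the mean of column 'assists': 40.0

40.0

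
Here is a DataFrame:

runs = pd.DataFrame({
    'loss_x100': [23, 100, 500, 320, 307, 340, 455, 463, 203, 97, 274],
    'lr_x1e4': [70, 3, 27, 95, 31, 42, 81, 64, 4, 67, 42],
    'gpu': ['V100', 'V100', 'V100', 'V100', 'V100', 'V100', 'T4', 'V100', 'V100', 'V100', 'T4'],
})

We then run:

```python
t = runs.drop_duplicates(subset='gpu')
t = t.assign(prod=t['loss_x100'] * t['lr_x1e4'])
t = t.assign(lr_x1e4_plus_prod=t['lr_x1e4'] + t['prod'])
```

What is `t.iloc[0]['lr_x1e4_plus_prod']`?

1680

drop duplicate gpu (keep=first):
   loss_x100  lr_x1e4   gpu
0         23       70  V100
6        455       81    T4
add column prod = t['loss_x100'] * t['lr_x1e4']:
   loss_x100  lr_x1e4   gpu   prod
0         23       70  V100   1610
6        455       81    T4  36855
add column lr_x1e4_plus_prod = t['lr_x1e4'] + t['prod']:
   loss_x100  lr_x1e4   gpu   prod  lr_x1e4_plus_prod
0         23       70  V100   1610               1680
6        455       81    T4  36855              36936
Hence 1680.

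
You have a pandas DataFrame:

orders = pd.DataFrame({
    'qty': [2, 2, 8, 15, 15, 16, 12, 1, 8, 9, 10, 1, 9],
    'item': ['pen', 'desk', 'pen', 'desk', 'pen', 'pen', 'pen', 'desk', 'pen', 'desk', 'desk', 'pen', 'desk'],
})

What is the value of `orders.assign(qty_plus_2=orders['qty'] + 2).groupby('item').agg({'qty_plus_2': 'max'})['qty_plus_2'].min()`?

17

add column qty_plus_2 = orders['qty'] + 2:
    qty  item  qty_plus_2
0     2   pen           4
1     2  desk           4
2     8   pen          10
3    15  desk          17
4    15   pen          17
5    16   pen          18
6    12   pen          14
7     1  desk           3
8     8   pen          10
9     9  desk          11
10   10  desk          12
11    1   pen           3
12    9  desk          11
group by item, max of qty_plus_2:
      qty_plus_2
item            
desk          17
pen           18
min of column 'qty_plus_2' → 17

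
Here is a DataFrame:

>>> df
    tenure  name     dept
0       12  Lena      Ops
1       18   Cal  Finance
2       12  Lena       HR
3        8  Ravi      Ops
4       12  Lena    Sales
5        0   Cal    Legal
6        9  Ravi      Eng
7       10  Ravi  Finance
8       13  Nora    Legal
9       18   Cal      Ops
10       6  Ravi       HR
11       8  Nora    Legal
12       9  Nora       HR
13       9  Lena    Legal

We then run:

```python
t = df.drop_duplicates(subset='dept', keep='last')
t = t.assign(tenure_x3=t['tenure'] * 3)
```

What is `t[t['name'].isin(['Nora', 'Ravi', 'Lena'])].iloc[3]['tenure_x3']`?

27

drop duplicate dept (keep=last):
    tenure  name     dept
4       12  Lena    Sales
6        9  Ravi      Eng
7       10  Ravi  Finance
9       18   Cal      Ops
12       9  Nora       HR
13       9  Lena    Legal
add column tenure_x3 = t['tenure'] * 3:
    tenure  name     dept  tenure_x3
4       12  Lena    Sales         36
6        9  Ravi      Eng         27
7       10  Ravi  Finance         30
9       18   Cal      Ops         54
12       9  Nora       HR         27
13       9  Lena    Legal         27
filter rows where name in ['Nora', 'Ravi', 'Lena']:
    tenure  name     dept  tenure_x3
4       12  Lena    Sales         36
6        9  Ravi      Eng         27
7       10  Ravi  Finance         30
12       9  Nora       HR         27
13       9  Lena    Legal         27
Then the value at position 3, column 'tenure_x3': 27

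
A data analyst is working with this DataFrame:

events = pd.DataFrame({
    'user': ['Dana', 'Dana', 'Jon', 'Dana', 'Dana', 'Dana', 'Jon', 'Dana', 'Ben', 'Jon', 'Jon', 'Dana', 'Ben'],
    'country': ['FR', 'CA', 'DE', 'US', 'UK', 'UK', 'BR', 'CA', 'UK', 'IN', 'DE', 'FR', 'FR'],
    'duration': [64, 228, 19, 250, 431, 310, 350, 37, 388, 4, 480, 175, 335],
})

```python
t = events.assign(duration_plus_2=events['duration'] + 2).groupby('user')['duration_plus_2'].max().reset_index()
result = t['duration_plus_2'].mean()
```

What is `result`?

add column duration_plus_2 = events['duration'] + 2:
    user country  duration  duration_plus_2
0   Dana      FR        64               66
1   Dana      CA       228              230
2    Jon      DE        19               21
3   Dana      US       250              252
4   Dana      UK       431              433
5   Dana      UK       310              312
6    Jon      BR       350              352
7   Dana      CA        37               39
8    Ben      UK       388              390
9    Jon      IN         4                6
10   Jon      DE       480              482
11  Dana      FR       175              177
12   Ben      FR       335              337
group by user, max of duration_plus_2:
user
Ben     390
Dana    433
Jon     482
Name: duration_plus_2, dtype: int64
reset_index():
   user  duration_plus_2
0   Ben              390
1  Dana              433
2   Jon              482
mean of column 'duration_plus_2' → 435.0

435.0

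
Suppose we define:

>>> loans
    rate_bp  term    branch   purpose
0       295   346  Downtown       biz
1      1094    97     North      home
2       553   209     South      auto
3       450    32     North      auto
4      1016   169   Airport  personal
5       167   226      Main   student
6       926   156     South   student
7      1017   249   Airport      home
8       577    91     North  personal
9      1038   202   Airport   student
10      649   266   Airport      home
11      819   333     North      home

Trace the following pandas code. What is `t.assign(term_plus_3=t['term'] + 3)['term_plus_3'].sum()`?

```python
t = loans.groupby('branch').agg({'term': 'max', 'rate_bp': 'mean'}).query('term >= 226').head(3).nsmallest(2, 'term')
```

498

group by branch: max(term), mean(rate_bp):
          term  rate_bp
branch                 
Airport    266    930.0
Downtown   346    295.0
Main       226    167.0
North      333    735.0
South      209    739.5
filter rows where term >= 226:
          term  rate_bp
branch                 
Airport    266    930.0
Downtown   346    295.0
Main       226    167.0
North      333    735.0
take first 3 rows:
          term  rate_bp
branch                 
Airport    266    930.0
Downtown   346    295.0
Main       226    167.0
take 2 rows with smallest term:
         term  rate_bp
branch                
Main      226    167.0
Airport   266    930.0
add column term_plus_3 = t['term'] + 3:
         term  rate_bp  term_plus_3
branch                             
Main      226    167.0          229
Airport   266    930.0          269
Hence 498.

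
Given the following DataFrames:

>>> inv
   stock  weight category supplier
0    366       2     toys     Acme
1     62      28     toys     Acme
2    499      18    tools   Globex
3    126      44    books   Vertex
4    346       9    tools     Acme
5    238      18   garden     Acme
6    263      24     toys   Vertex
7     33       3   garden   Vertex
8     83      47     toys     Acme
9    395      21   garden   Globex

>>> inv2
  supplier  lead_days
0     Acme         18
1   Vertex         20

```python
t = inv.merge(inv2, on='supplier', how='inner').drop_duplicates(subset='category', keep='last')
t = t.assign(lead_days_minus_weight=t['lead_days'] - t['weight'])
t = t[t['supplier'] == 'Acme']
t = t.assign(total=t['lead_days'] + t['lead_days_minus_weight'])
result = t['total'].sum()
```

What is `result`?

merge on 'supplier' (how='inner') → 8 rows:
   stock  weight category supplier  lead_days
0    366       2     toys     Acme         18
1     62      28     toys     Acme         18
2    126      44    books   Vertex         20
3    346       9    tools     Acme         18
4    238      18   garden     Acme         18
5    263      24     toys   Vertex         20
6     33       3   garden   Vertex         20
7     83      47     toys     Acme         18
drop duplicate category (keep=last):
   stock  weight category supplier  lead_days
2    126      44    books   Vertex         20
3    346       9    tools     Acme         18
6     33       3   garden   Vertex         20
7     83      47     toys     Acme         18
add column lead_days_minus_weight = t['lead_days'] - t['weight']:
   stock  weight category supplier  lead_days  lead_days_minus_weight
2    126      44    books   Vertex         20                     -24
3    346       9    tools     Acme         18                       9
6     33       3   garden   Vertex         20                      17
7     83      47     toys     Acme         18                     -29
filter rows where supplier == 'Acme':
   stock  weight category supplier  lead_days  lead_days_minus_weight
3    346       9    tools     Acme         18                       9
7     83      47     toys     Acme         18                     -29
add column total = t['lead_days'] + t['lead_days_minus_weight']:
   stock  weight category supplier  lead_days  lead_days_minus_weight  total
3    346       9    tools     Acme         18                       9     27
7     83      47     toys     Acme         18                     -29    -11
The sum of column 'total' is 16.

16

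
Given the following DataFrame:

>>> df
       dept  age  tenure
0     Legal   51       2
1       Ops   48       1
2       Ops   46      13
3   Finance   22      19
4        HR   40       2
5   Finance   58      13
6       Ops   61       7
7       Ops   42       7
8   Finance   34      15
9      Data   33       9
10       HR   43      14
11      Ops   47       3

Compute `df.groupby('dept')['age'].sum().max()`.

group by dept, sum of age:
dept
Data        33
Finance    114
HR          83
Legal       51
Ops        244
Name: age, dtype: int64

244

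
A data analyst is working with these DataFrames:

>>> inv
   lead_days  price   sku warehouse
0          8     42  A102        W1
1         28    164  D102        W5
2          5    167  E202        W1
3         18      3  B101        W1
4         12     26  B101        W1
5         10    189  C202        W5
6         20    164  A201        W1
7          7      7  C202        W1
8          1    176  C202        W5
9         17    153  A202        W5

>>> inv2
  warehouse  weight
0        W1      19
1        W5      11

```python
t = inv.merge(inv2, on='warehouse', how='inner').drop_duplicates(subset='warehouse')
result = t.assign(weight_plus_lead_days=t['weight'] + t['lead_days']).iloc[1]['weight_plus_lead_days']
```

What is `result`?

merge on 'warehouse' (how='inner') → 10 rows:
   lead_days  price   sku warehouse  weight
0          8     42  A102        W1      19
1         28    164  D102        W5      11
2          5    167  E202        W1      19
3         18      3  B101        W1      19
4         12     26  B101        W1      19
5         10    189  C202        W5      11
6         20    164  A201        W1      19
7          7      7  C202        W1      19
8          1    176  C202        W5      11
9         17    153  A202        W5      11
drop duplicate warehouse (keep=first):
   lead_days  price   sku warehouse  weight
0          8     42  A102        W1      19
1         28    164  D102        W5      11
add column weight_plus_lead_days = t['weight'] + t['lead_days']:
   lead_days  price   sku warehouse  weight  weight_plus_lead_days
0          8     42  A102        W1      19                     27
1         28    164  D102        W5      11                     39
So iloc[1]['weight_plus_lead_days'] = 39.

39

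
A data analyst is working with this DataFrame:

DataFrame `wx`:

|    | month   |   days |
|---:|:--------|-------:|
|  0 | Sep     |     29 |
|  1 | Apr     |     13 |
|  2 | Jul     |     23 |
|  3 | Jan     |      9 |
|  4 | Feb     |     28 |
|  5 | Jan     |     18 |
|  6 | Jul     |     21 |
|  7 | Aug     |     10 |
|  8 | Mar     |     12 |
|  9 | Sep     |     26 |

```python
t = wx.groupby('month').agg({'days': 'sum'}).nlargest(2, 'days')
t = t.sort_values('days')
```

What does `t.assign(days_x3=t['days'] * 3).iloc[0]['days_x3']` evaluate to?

132

group by month, sum of days:
       days
month      
Apr      13
Aug      10
Feb      28
Jan      27
Jul      44
Mar      12
Sep      55
take 2 rows with largest days:
       days
month      
Sep      55
Jul      44
sort by days:
       days
month      
Jul      44
Sep      55
add column days_x3 = t['days'] * 3:
       days  days_x3
month               
Jul      44      132
Sep      55      165
Reading off the value at position 0, column 'days_x3', we get 132.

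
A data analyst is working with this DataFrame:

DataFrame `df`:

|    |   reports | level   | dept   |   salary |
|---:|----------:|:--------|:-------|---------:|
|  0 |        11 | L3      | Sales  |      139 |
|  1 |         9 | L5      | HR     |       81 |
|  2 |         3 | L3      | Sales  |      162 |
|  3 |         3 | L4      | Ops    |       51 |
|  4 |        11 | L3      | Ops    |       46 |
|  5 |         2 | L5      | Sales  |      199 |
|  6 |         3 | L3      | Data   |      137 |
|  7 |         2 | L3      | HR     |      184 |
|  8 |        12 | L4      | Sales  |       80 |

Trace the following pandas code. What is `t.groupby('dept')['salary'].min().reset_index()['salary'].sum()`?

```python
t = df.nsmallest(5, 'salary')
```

take 5 rows with smallest salary:
   reports level   dept  salary
4       11    L3    Ops      46
3        3    L4    Ops      51
8       12    L4  Sales      80
1        9    L5     HR      81
6        3    L3   Data     137
group by dept, min of salary:
dept
Data     137
HR        81
Ops       46
Sales     80
Name: salary, dtype: int64
reset_index():
    dept  salary
0   Data     137
1     HR      81
2    Ops      46
3  Sales      80

344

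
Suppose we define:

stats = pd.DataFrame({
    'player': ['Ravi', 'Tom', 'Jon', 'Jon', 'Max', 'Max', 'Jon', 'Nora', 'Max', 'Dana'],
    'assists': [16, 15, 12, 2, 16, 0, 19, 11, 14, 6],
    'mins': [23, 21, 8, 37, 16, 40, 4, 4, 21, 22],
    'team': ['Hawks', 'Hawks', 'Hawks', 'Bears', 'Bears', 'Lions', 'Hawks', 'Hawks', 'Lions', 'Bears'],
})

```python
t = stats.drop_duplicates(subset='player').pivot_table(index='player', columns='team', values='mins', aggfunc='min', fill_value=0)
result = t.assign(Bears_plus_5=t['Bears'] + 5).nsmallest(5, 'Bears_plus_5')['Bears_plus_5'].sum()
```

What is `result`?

41

drop duplicate player (keep=first):
  player  assists  mins   team
0   Ravi       16    23  Hawks
1    Tom       15    21  Hawks
2    Jon       12     8  Hawks
4    Max       16    16  Bears
7   Nora       11     4  Hawks
9   Dana        6    22  Bears
pivot: rows=player, cols=team, min(mins):
team    Bears  Hawks
player              
Dana       22      0
Jon         0      8
Max        16      0
Nora        0      4
Ravi        0     23
Tom         0     21
add column Bears_plus_5 = t['Bears'] + 5:
team    Bears  Hawks  Bears_plus_5
player                            
Dana       22      0            27
Jon         0      8             5
Max        16      0            21
Nora        0      4             5
Ravi        0     23             5
Tom         0     21             5
take 5 rows with smallest Bears_plus_5:
team    Bears  Hawks  Bears_plus_5
player                            
Jon         0      8             5
Nora        0      4             5
Ravi        0     23             5
Tom         0     21             5
Max        16      0            21
Taking the sum of column 'Bears_plus_5' gives 41.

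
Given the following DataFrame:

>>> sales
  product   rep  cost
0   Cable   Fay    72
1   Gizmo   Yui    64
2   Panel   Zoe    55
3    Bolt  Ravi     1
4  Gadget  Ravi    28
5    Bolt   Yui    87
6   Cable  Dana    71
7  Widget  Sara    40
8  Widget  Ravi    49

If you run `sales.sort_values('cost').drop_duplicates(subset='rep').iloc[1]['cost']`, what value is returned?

sort by cost:
  product   rep  cost
3    Bolt  Ravi     1
4  Gadget  Ravi    28
7  Widget  Sara    40
8  Widget  Ravi    49
2   Panel   Zoe    55
1   Gizmo   Yui    64
6   Cable  Dana    71
0   Cable   Fay    72
5    Bolt   Yui    87
drop duplicate rep (keep=first):
  product   rep  cost
3    Bolt  Ravi     1
7  Widget  Sara    40
2   Panel   Zoe    55
1   Gizmo   Yui    64
6   Cable  Dana    71
0   Cable   Fay    72
Reading off the value at position 1, column 'cost', we get 40.

40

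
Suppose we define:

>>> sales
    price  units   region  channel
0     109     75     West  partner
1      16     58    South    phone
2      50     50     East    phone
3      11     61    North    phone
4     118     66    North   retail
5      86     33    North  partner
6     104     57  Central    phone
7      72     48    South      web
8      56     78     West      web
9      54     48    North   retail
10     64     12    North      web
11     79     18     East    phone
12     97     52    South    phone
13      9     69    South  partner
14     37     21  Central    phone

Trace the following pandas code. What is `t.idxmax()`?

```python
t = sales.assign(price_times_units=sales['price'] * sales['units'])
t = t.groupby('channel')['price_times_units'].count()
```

add column price_times_units = sales['price'] * sales['units']:
    price  units   region  channel  price_times_units
0     109     75     West  partner               8175
1      16     58    South    phone                928
2      50     50     East    phone               2500
3      11     61    North    phone                671
4     118     66    North   retail               7788
5      86     33    North  partner               2838
6     104     57  Central    phone               5928
7      72     48    South      web               3456
8      56     78     West      web               4368
9      54     48    North   retail               2592
10     64     12    North      web                768
11     79     18     East    phone               1422
12     97     52    South    phone               5044
13      9     69    South  partner                621
14     37     21  Central    phone                777
group by channel, count of price_times_units:
channel
partner    3
phone      7
retail     2
web        3
Name: price_times_units, dtype: int64

phone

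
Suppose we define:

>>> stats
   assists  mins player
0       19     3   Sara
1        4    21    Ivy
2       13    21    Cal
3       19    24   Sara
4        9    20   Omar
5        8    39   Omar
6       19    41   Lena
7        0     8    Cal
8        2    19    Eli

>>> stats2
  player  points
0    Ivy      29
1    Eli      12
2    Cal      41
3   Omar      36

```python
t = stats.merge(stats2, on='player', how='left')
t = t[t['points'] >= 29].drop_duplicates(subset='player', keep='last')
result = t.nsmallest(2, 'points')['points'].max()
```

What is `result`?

36.0

merge on 'player' (how='left') → 9 rows:
   assists  mins player  points
0       19     3   Sara     NaN
1        4    21    Ivy    29.0
2       13    21    Cal    41.0
3       19    24   Sara     NaN
4        9    20   Omar    36.0
5        8    39   Omar    36.0
6       19    41   Lena     NaN
7        0     8    Cal    41.0
8        2    19    Eli    12.0
filter rows where points >= 29:
   assists  mins player  points
1        4    21    Ivy    29.0
2       13    21    Cal    41.0
4        9    20   Omar    36.0
5        8    39   Omar    36.0
7        0     8    Cal    41.0
drop duplicate player (keep=last):
   assists  mins player  points
1        4    21    Ivy    29.0
5        8    39   Omar    36.0
7        0     8    Cal    41.0
take 2 rows with smallest points:
   assists  mins player  points
1        4    21    Ivy    29.0
5        8    39   Omar    36.0
max of column 'points' → 36.0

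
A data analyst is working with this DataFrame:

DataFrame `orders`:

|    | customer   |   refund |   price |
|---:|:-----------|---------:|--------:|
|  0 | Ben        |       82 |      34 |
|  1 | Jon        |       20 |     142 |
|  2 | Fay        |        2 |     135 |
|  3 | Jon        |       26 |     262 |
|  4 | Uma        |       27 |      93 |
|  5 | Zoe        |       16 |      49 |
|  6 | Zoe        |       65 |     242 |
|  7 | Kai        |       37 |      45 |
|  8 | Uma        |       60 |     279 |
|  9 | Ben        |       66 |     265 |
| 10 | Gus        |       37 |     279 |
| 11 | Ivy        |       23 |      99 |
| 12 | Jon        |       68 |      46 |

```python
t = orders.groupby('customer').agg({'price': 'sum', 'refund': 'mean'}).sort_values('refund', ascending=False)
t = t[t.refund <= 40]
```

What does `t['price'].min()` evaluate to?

45

group by customer: sum(price), mean(refund):
          price  refund
customer               
Ben         299    74.0
Fay         135     2.0
Gus         279    37.0
Ivy          99    23.0
Jon         450    38.0
Kai          45    37.0
Uma         372    43.5
Zoe         291    40.5
sort by refund descending:
          price  refund
customer               
Ben         299    74.0
Uma         372    43.5
Zoe         291    40.5
Jon         450    38.0
Gus         279    37.0
Kai          45    37.0
Ivy          99    23.0
Fay         135     2.0
filter rows where refund <= 40:
          price  refund
customer               
Jon         450    38.0
Gus         279    37.0
Kai          45    37.0
Ivy          99    23.0
Fay         135     2.0
Taking the min of column 'price' gives 45.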